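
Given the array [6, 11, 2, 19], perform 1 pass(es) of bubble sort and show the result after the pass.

After pass 1: [6, 2, 11, 19] (1 swaps)
Total swaps: 1


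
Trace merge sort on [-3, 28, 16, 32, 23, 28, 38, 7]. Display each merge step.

Divide and conquer:
  Merge [-3] + [28] -> [-3, 28]
  Merge [16] + [32] -> [16, 32]
  Merge [-3, 28] + [16, 32] -> [-3, 16, 28, 32]
  Merge [23] + [28] -> [23, 28]
  Merge [38] + [7] -> [7, 38]
  Merge [23, 28] + [7, 38] -> [7, 23, 28, 38]
  Merge [-3, 16, 28, 32] + [7, 23, 28, 38] -> [-3, 7, 16, 23, 28, 28, 32, 38]


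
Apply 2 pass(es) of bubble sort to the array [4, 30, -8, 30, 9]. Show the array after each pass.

After pass 1: [4, -8, 30, 9, 30] (2 swaps)
After pass 2: [-8, 4, 9, 30, 30] (2 swaps)
Total swaps: 4


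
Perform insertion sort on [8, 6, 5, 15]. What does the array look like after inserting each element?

First element 8 is already 'sorted'
Insert 6: shifted 1 elements -> [6, 8, 5, 15]
Insert 5: shifted 2 elements -> [5, 6, 8, 15]
Insert 15: shifted 0 elements -> [5, 6, 8, 15]


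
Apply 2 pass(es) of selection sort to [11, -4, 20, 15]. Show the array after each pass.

Pass 1: Select minimum -4 at index 1, swap -> [-4, 11, 20, 15]
Pass 2: Select minimum 11 at index 1, swap -> [-4, 11, 20, 15]


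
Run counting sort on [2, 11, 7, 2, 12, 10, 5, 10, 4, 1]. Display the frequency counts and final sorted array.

Count array: [0, 1, 2, 0, 1, 1, 0, 1, 0, 0, 2, 1, 1]
(count[i] = number of elements equal to i)
Cumulative count: [0, 1, 3, 3, 4, 5, 5, 6, 6, 6, 8, 9, 10]
Sorted: [1, 2, 2, 4, 5, 7, 10, 10, 11, 12]


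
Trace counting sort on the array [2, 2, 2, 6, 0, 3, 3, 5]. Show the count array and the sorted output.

Count array: [1, 0, 3, 2, 0, 1, 1]
(count[i] = number of elements equal to i)
Cumulative count: [1, 1, 4, 6, 6, 7, 8]
Sorted: [0, 2, 2, 2, 3, 3, 5, 6]


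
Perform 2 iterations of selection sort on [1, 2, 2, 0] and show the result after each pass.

Pass 1: Select minimum 0 at index 3, swap -> [0, 2, 2, 1]
Pass 2: Select minimum 1 at index 3, swap -> [0, 1, 2, 2]


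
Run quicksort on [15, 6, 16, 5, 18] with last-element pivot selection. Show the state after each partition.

Partition 1: pivot=18 at index 4 -> [15, 6, 16, 5, 18]
Partition 2: pivot=5 at index 0 -> [5, 6, 16, 15, 18]
Partition 3: pivot=15 at index 2 -> [5, 6, 15, 16, 18]


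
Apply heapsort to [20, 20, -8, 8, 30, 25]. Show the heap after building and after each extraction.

Build heap: [30, 20, 25, 8, 20, -8]
Extract 30: [25, 20, -8, 8, 20, 30]
Extract 25: [20, 20, -8, 8, 25, 30]
Extract 20: [20, 8, -8, 20, 25, 30]
Extract 20: [8, -8, 20, 20, 25, 30]
Extract 8: [-8, 8, 20, 20, 25, 30]


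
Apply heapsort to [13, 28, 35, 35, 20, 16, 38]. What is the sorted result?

Build heap: [38, 35, 35, 28, 20, 16, 13]
Extract 38: [35, 28, 35, 13, 20, 16, 38]
Extract 35: [35, 28, 16, 13, 20, 35, 38]
Extract 35: [28, 20, 16, 13, 35, 35, 38]
Extract 28: [20, 13, 16, 28, 35, 35, 38]
Extract 20: [16, 13, 20, 28, 35, 35, 38]
Extract 16: [13, 16, 20, 28, 35, 35, 38]


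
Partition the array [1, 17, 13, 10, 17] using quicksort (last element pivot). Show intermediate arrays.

Partition 1: pivot=17 at index 4 -> [1, 17, 13, 10, 17]
Partition 2: pivot=10 at index 1 -> [1, 10, 13, 17, 17]
Partition 3: pivot=17 at index 3 -> [1, 10, 13, 17, 17]


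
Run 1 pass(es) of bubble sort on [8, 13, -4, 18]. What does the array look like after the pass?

After pass 1: [8, -4, 13, 18] (1 swaps)
Total swaps: 1


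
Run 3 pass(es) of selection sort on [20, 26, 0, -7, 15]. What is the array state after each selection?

Pass 1: Select minimum -7 at index 3, swap -> [-7, 26, 0, 20, 15]
Pass 2: Select minimum 0 at index 2, swap -> [-7, 0, 26, 20, 15]
Pass 3: Select minimum 15 at index 4, swap -> [-7, 0, 15, 20, 26]


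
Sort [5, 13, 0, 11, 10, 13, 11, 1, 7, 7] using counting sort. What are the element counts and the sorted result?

Count array: [1, 1, 0, 0, 0, 1, 0, 2, 0, 0, 1, 2, 0, 2]
(count[i] = number of elements equal to i)
Cumulative count: [1, 2, 2, 2, 2, 3, 3, 5, 5, 5, 6, 8, 8, 10]
Sorted: [0, 1, 5, 7, 7, 10, 11, 11, 13, 13]


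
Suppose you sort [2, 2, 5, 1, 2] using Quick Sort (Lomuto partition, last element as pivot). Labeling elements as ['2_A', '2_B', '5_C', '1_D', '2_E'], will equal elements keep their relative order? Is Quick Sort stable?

Trace Quick Sort on the labeled array (the key is the number; the letter only tracks identity):
  Partition indices 0..4 around pivot 2_E -> [2_A, 2_B, 1_D, 2_E, 5_C]
  Partition indices 0..2 around pivot 1_D -> [1_D, 2_B, 2_A, 2_E, 5_C]
  Partition indices 1..2 around pivot 2_A -> [1_D, 2_B, 2_A, 2_E, 5_C]
Final order: [1_D, 2_B, 2_A, 2_E, 5_C]
Equal keys:
  value 2: originally 2_A, 2_B, 2_E; after sorting 2_B, 2_A, 2_E -> order changed
Equal keys were reordered, so Quick Sort is not stable: partition swaps elements across long distances and can reorder equal keys. (One such input is enough; an unstable sort may happen to preserve order on other inputs, but it gives no guarantee.)
Answer: Not stable


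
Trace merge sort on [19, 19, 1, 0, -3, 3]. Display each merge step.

Divide and conquer:
  Merge [19] + [1] -> [1, 19]
  Merge [19] + [1, 19] -> [1, 19, 19]
  Merge [-3] + [3] -> [-3, 3]
  Merge [0] + [-3, 3] -> [-3, 0, 3]
  Merge [1, 19, 19] + [-3, 0, 3] -> [-3, 0, 1, 3, 19, 19]


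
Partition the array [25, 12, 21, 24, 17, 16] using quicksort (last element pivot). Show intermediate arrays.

Partition 1: pivot=16 at index 1 -> [12, 16, 21, 24, 17, 25]
Partition 2: pivot=25 at index 5 -> [12, 16, 21, 24, 17, 25]
Partition 3: pivot=17 at index 2 -> [12, 16, 17, 24, 21, 25]
Partition 4: pivot=21 at index 3 -> [12, 16, 17, 21, 24, 25]


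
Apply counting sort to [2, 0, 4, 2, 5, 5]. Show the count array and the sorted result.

Count array: [1, 0, 2, 0, 1, 2]
(count[i] = number of elements equal to i)
Cumulative count: [1, 1, 3, 3, 4, 6]
Sorted: [0, 2, 2, 4, 5, 5]


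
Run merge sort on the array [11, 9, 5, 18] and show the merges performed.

Divide and conquer:
  Merge [11] + [9] -> [9, 11]
  Merge [5] + [18] -> [5, 18]
  Merge [9, 11] + [5, 18] -> [5, 9, 11, 18]


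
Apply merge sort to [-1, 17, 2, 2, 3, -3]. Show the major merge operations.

Divide and conquer:
  Merge [17] + [2] -> [2, 17]
  Merge [-1] + [2, 17] -> [-1, 2, 17]
  Merge [3] + [-3] -> [-3, 3]
  Merge [2] + [-3, 3] -> [-3, 2, 3]
  Merge [-1, 2, 17] + [-3, 2, 3] -> [-3, -1, 2, 2, 3, 17]


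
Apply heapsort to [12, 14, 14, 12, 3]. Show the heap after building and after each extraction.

Build heap: [14, 12, 14, 12, 3]
Extract 14: [14, 12, 3, 12, 14]
Extract 14: [12, 12, 3, 14, 14]
Extract 12: [12, 3, 12, 14, 14]
Extract 12: [3, 12, 12, 14, 14]


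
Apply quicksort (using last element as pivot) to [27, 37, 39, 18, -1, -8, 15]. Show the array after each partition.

Partition 1: pivot=15 at index 2 -> [-1, -8, 15, 18, 27, 37, 39]
Partition 2: pivot=-8 at index 0 -> [-8, -1, 15, 18, 27, 37, 39]
Partition 3: pivot=39 at index 6 -> [-8, -1, 15, 18, 27, 37, 39]
Partition 4: pivot=37 at index 5 -> [-8, -1, 15, 18, 27, 37, 39]
Partition 5: pivot=27 at index 4 -> [-8, -1, 15, 18, 27, 37, 39]


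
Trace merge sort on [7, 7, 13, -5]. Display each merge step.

Divide and conquer:
  Merge [7] + [7] -> [7, 7]
  Merge [13] + [-5] -> [-5, 13]
  Merge [7, 7] + [-5, 13] -> [-5, 7, 7, 13]


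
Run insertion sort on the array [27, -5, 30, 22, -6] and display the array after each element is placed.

First element 27 is already 'sorted'
Insert -5: shifted 1 elements -> [-5, 27, 30, 22, -6]
Insert 30: shifted 0 elements -> [-5, 27, 30, 22, -6]
Insert 22: shifted 2 elements -> [-5, 22, 27, 30, -6]
Insert -6: shifted 4 elements -> [-6, -5, 22, 27, 30]


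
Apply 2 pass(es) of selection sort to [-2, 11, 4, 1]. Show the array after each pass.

Pass 1: Select minimum -2 at index 0, swap -> [-2, 11, 4, 1]
Pass 2: Select minimum 1 at index 3, swap -> [-2, 1, 4, 11]


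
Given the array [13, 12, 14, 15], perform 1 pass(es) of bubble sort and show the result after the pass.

After pass 1: [12, 13, 14, 15] (1 swaps)
Total swaps: 1


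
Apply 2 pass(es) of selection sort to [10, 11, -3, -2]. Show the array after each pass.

Pass 1: Select minimum -3 at index 2, swap -> [-3, 11, 10, -2]
Pass 2: Select minimum -2 at index 3, swap -> [-3, -2, 10, 11]


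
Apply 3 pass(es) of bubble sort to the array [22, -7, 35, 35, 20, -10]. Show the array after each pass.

After pass 1: [-7, 22, 35, 20, -10, 35] (3 swaps)
After pass 2: [-7, 22, 20, -10, 35, 35] (2 swaps)
After pass 3: [-7, 20, -10, 22, 35, 35] (2 swaps)
Total swaps: 7


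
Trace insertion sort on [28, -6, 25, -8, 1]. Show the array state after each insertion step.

First element 28 is already 'sorted'
Insert -6: shifted 1 elements -> [-6, 28, 25, -8, 1]
Insert 25: shifted 1 elements -> [-6, 25, 28, -8, 1]
Insert -8: shifted 3 elements -> [-8, -6, 25, 28, 1]
Insert 1: shifted 2 elements -> [-8, -6, 1, 25, 28]


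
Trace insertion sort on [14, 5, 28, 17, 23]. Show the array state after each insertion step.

First element 14 is already 'sorted'
Insert 5: shifted 1 elements -> [5, 14, 28, 17, 23]
Insert 28: shifted 0 elements -> [5, 14, 28, 17, 23]
Insert 17: shifted 1 elements -> [5, 14, 17, 28, 23]
Insert 23: shifted 1 elements -> [5, 14, 17, 23, 28]


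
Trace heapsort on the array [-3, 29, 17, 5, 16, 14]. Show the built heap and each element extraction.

Build heap: [29, 16, 17, 5, -3, 14]
Extract 29: [17, 16, 14, 5, -3, 29]
Extract 17: [16, 5, 14, -3, 17, 29]
Extract 16: [14, 5, -3, 16, 17, 29]
Extract 14: [5, -3, 14, 16, 17, 29]
Extract 5: [-3, 5, 14, 16, 17, 29]


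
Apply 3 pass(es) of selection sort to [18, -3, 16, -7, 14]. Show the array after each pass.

Pass 1: Select minimum -7 at index 3, swap -> [-7, -3, 16, 18, 14]
Pass 2: Select minimum -3 at index 1, swap -> [-7, -3, 16, 18, 14]
Pass 3: Select minimum 14 at index 4, swap -> [-7, -3, 14, 18, 16]


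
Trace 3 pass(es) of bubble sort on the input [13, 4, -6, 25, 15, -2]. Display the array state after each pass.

After pass 1: [4, -6, 13, 15, -2, 25] (4 swaps)
After pass 2: [-6, 4, 13, -2, 15, 25] (2 swaps)
After pass 3: [-6, 4, -2, 13, 15, 25] (1 swaps)
Total swaps: 7


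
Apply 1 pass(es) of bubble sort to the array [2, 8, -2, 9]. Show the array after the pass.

After pass 1: [2, -2, 8, 9] (1 swaps)
Total swaps: 1


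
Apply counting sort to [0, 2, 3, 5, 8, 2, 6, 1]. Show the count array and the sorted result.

Count array: [1, 1, 2, 1, 0, 1, 1, 0, 1]
(count[i] = number of elements equal to i)
Cumulative count: [1, 2, 4, 5, 5, 6, 7, 7, 8]
Sorted: [0, 1, 2, 2, 3, 5, 6, 8]


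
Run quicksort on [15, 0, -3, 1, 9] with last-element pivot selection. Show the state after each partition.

Partition 1: pivot=9 at index 3 -> [0, -3, 1, 9, 15]
Partition 2: pivot=1 at index 2 -> [0, -3, 1, 9, 15]
Partition 3: pivot=-3 at index 0 -> [-3, 0, 1, 9, 15]


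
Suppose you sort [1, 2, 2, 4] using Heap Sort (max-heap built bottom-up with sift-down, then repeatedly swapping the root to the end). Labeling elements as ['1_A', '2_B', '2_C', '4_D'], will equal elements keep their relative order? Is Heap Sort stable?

Trace Heap Sort on the labeled array (the key is the number; the letter only tracks identity):
  Build max-heap: [4_D, 2_B, 2_C, 1_A]
  Swap root 4_D to index 3, re-heapify first 3 -> [2_B, 1_A, 2_C, 4_D]
  Swap root 2_B to index 2, re-heapify first 2 -> [2_C, 1_A, 2_B, 4_D]
  Swap root 2_C to index 1, re-heapify first 1 -> [1_A, 2_C, 2_B, 4_D]
Final order: [1_A, 2_C, 2_B, 4_D]
Equal keys:
  value 2: originally 2_B, 2_C; after sorting 2_C, 2_B -> order changed
Equal keys were reordered, so Heap Sort is not stable: heap construction and root-to-end swaps move elements without regard to the original order of equal keys. (One such input is enough; an unstable sort may happen to preserve order on other inputs, but it gives no guarantee.)
Answer: Not stable


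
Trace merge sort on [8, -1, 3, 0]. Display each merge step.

Divide and conquer:
  Merge [8] + [-1] -> [-1, 8]
  Merge [3] + [0] -> [0, 3]
  Merge [-1, 8] + [0, 3] -> [-1, 0, 3, 8]


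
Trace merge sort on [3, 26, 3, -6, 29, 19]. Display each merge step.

Divide and conquer:
  Merge [26] + [3] -> [3, 26]
  Merge [3] + [3, 26] -> [3, 3, 26]
  Merge [29] + [19] -> [19, 29]
  Merge [-6] + [19, 29] -> [-6, 19, 29]
  Merge [3, 3, 26] + [-6, 19, 29] -> [-6, 3, 3, 19, 26, 29]


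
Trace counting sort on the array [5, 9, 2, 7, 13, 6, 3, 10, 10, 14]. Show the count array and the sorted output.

Count array: [0, 0, 1, 1, 0, 1, 1, 1, 0, 1, 2, 0, 0, 1, 1]
(count[i] = number of elements equal to i)
Cumulative count: [0, 0, 1, 2, 2, 3, 4, 5, 5, 6, 8, 8, 8, 9, 10]
Sorted: [2, 3, 5, 6, 7, 9, 10, 10, 13, 14]


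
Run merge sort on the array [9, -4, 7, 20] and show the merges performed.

Divide and conquer:
  Merge [9] + [-4] -> [-4, 9]
  Merge [7] + [20] -> [7, 20]
  Merge [-4, 9] + [7, 20] -> [-4, 7, 9, 20]


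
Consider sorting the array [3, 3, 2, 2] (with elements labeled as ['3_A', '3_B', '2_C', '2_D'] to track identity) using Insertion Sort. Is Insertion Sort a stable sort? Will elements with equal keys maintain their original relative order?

Trace Insertion Sort on the labeled array (the key is the number; the letter only tracks identity):
  Insert 3_B at index 1: [3_A, 3_B, 2_C, 2_D]
  Insert 2_C at index 0: [2_C, 3_A, 3_B, 2_D]
  Insert 2_D at index 1: [2_C, 2_D, 3_A, 3_B]
Final order: [2_C, 2_D, 3_A, 3_B]
Equal keys:
  value 2: originally 2_C, 2_D; after sorting 2_C, 2_D -> order preserved
  value 3: originally 3_A, 3_B; after sorting 3_A, 3_B -> order preserved
All equal keys kept their original relative order. Insertion Sort is stable: elements are shifted only while they are strictly greater than the key, so a key is inserted after any equal elements already placed.
Answer: Stable


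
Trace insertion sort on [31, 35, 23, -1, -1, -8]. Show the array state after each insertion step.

First element 31 is already 'sorted'
Insert 35: shifted 0 elements -> [31, 35, 23, -1, -1, -8]
Insert 23: shifted 2 elements -> [23, 31, 35, -1, -1, -8]
Insert -1: shifted 3 elements -> [-1, 23, 31, 35, -1, -8]
Insert -1: shifted 3 elements -> [-1, -1, 23, 31, 35, -8]
Insert -8: shifted 5 elements -> [-8, -1, -1, 23, 31, 35]


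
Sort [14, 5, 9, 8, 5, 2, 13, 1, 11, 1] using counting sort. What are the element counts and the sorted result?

Count array: [0, 2, 1, 0, 0, 2, 0, 0, 1, 1, 0, 1, 0, 1, 1]
(count[i] = number of elements equal to i)
Cumulative count: [0, 2, 3, 3, 3, 5, 5, 5, 6, 7, 7, 8, 8, 9, 10]
Sorted: [1, 1, 2, 5, 5, 8, 9, 11, 13, 14]


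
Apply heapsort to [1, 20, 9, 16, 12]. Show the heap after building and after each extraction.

Build heap: [20, 16, 9, 1, 12]
Extract 20: [16, 12, 9, 1, 20]
Extract 16: [12, 1, 9, 16, 20]
Extract 12: [9, 1, 12, 16, 20]
Extract 9: [1, 9, 12, 16, 20]


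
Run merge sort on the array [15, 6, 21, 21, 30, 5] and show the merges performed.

Divide and conquer:
  Merge [6] + [21] -> [6, 21]
  Merge [15] + [6, 21] -> [6, 15, 21]
  Merge [30] + [5] -> [5, 30]
  Merge [21] + [5, 30] -> [5, 21, 30]
  Merge [6, 15, 21] + [5, 21, 30] -> [5, 6, 15, 21, 21, 30]


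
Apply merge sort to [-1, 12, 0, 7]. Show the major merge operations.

Divide and conquer:
  Merge [-1] + [12] -> [-1, 12]
  Merge [0] + [7] -> [0, 7]
  Merge [-1, 12] + [0, 7] -> [-1, 0, 7, 12]


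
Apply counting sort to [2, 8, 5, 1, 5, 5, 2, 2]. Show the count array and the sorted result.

Count array: [0, 1, 3, 0, 0, 3, 0, 0, 1]
(count[i] = number of elements equal to i)
Cumulative count: [0, 1, 4, 4, 4, 7, 7, 7, 8]
Sorted: [1, 2, 2, 2, 5, 5, 5, 8]


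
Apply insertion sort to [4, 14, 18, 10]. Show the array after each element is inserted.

First element 4 is already 'sorted'
Insert 14: shifted 0 elements -> [4, 14, 18, 10]
Insert 18: shifted 0 elements -> [4, 14, 18, 10]
Insert 10: shifted 2 elements -> [4, 10, 14, 18]


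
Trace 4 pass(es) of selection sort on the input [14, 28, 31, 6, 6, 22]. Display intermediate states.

Pass 1: Select minimum 6 at index 3, swap -> [6, 28, 31, 14, 6, 22]
Pass 2: Select minimum 6 at index 4, swap -> [6, 6, 31, 14, 28, 22]
Pass 3: Select minimum 14 at index 3, swap -> [6, 6, 14, 31, 28, 22]
Pass 4: Select minimum 22 at index 5, swap -> [6, 6, 14, 22, 28, 31]


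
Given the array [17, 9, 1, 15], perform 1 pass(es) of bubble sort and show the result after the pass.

After pass 1: [9, 1, 15, 17] (3 swaps)
Total swaps: 3


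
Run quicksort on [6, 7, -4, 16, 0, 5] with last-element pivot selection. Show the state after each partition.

Partition 1: pivot=5 at index 2 -> [-4, 0, 5, 16, 7, 6]
Partition 2: pivot=0 at index 1 -> [-4, 0, 5, 16, 7, 6]
Partition 3: pivot=6 at index 3 -> [-4, 0, 5, 6, 7, 16]
Partition 4: pivot=16 at index 5 -> [-4, 0, 5, 6, 7, 16]


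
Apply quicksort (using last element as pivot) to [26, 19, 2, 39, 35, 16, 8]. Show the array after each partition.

Partition 1: pivot=8 at index 1 -> [2, 8, 26, 39, 35, 16, 19]
Partition 2: pivot=19 at index 3 -> [2, 8, 16, 19, 35, 26, 39]
Partition 3: pivot=39 at index 6 -> [2, 8, 16, 19, 35, 26, 39]
Partition 4: pivot=26 at index 4 -> [2, 8, 16, 19, 26, 35, 39]


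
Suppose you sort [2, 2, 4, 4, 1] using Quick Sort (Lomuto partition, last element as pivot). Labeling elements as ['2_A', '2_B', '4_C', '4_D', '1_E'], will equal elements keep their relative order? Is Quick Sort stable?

Trace Quick Sort on the labeled array (the key is the number; the letter only tracks identity):
  Partition indices 0..4 around pivot 1_E -> [1_E, 2_B, 4_C, 4_D, 2_A]
  Partition indices 1..4 around pivot 2_A -> [1_E, 2_B, 2_A, 4_D, 4_C]
  Partition indices 3..4 around pivot 4_C -> [1_E, 2_B, 2_A, 4_D, 4_C]
Final order: [1_E, 2_B, 2_A, 4_D, 4_C]
Equal keys:
  value 2: originally 2_A, 2_B; after sorting 2_B, 2_A -> order changed
  value 4: originally 4_C, 4_D; after sorting 4_D, 4_C -> order changed
Equal keys were reordered, so Quick Sort is not stable: partition swaps elements across long distances and can reorder equal keys. (One such input is enough; an unstable sort may happen to preserve order on other inputs, but it gives no guarantee.)
Answer: Not stable


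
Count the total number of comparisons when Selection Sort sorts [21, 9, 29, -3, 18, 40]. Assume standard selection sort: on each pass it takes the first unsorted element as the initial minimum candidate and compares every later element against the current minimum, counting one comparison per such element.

Pass 1: scan indices 1..5 for the minimum = 5 comparison(s); min is -3, place at index 0 -> [-3, 9, 29, 21, 18, 40]
Pass 2: scan indices 2..5 for the minimum = 4 comparison(s); min is 9, place at index 1 -> [-3, 9, 29, 21, 18, 40]
Pass 3: scan indices 3..5 for the minimum = 3 comparison(s); min is 18, place at index 2 -> [-3, 9, 18, 21, 29, 40]
Pass 4: scan indices 4..5 for the minimum = 2 comparison(s); min is 21, place at index 3 -> [-3, 9, 18, 21, 29, 40]
Pass 5: scan indices 5..5 for the minimum = 1 comparison(s); min is 29, place at index 4 -> [-3, 9, 18, 21, 29, 40]
Selection sort always scans the whole unsorted suffix, so the count is (n-1) + (n-2) + ... + 1 = n(n-1)/2 = 6*5/2 = 15 regardless of the input order.
Total comparisons: 5 + 4 + 3 + 2 + 1 = 15


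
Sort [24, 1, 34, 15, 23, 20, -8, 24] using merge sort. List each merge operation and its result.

Divide and conquer:
  Merge [24] + [1] -> [1, 24]
  Merge [34] + [15] -> [15, 34]
  Merge [1, 24] + [15, 34] -> [1, 15, 24, 34]
  Merge [23] + [20] -> [20, 23]
  Merge [-8] + [24] -> [-8, 24]
  Merge [20, 23] + [-8, 24] -> [-8, 20, 23, 24]
  Merge [1, 15, 24, 34] + [-8, 20, 23, 24] -> [-8, 1, 15, 20, 23, 24, 24, 34]


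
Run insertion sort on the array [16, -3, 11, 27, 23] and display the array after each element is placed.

First element 16 is already 'sorted'
Insert -3: shifted 1 elements -> [-3, 16, 11, 27, 23]
Insert 11: shifted 1 elements -> [-3, 11, 16, 27, 23]
Insert 27: shifted 0 elements -> [-3, 11, 16, 27, 23]
Insert 23: shifted 1 elements -> [-3, 11, 16, 23, 27]


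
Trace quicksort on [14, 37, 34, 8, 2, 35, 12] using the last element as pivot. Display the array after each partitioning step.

Partition 1: pivot=12 at index 2 -> [8, 2, 12, 14, 37, 35, 34]
Partition 2: pivot=2 at index 0 -> [2, 8, 12, 14, 37, 35, 34]
Partition 3: pivot=34 at index 4 -> [2, 8, 12, 14, 34, 35, 37]
Partition 4: pivot=37 at index 6 -> [2, 8, 12, 14, 34, 35, 37]


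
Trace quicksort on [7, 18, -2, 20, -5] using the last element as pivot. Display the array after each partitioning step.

Partition 1: pivot=-5 at index 0 -> [-5, 18, -2, 20, 7]
Partition 2: pivot=7 at index 2 -> [-5, -2, 7, 20, 18]
Partition 3: pivot=18 at index 3 -> [-5, -2, 7, 18, 20]


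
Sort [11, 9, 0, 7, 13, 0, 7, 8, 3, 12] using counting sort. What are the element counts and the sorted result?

Count array: [2, 0, 0, 1, 0, 0, 0, 2, 1, 1, 0, 1, 1, 1]
(count[i] = number of elements equal to i)
Cumulative count: [2, 2, 2, 3, 3, 3, 3, 5, 6, 7, 7, 8, 9, 10]
Sorted: [0, 0, 3, 7, 7, 8, 9, 11, 12, 13]


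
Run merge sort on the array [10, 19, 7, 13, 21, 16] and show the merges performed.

Divide and conquer:
  Merge [19] + [7] -> [7, 19]
  Merge [10] + [7, 19] -> [7, 10, 19]
  Merge [21] + [16] -> [16, 21]
  Merge [13] + [16, 21] -> [13, 16, 21]
  Merge [7, 10, 19] + [13, 16, 21] -> [7, 10, 13, 16, 19, 21]


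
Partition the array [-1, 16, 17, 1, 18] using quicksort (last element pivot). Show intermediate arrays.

Partition 1: pivot=18 at index 4 -> [-1, 16, 17, 1, 18]
Partition 2: pivot=1 at index 1 -> [-1, 1, 17, 16, 18]
Partition 3: pivot=16 at index 2 -> [-1, 1, 16, 17, 18]


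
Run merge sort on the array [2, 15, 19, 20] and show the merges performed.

Divide and conquer:
  Merge [2] + [15] -> [2, 15]
  Merge [19] + [20] -> [19, 20]
  Merge [2, 15] + [19, 20] -> [2, 15, 19, 20]


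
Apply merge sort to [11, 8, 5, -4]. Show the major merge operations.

Divide and conquer:
  Merge [11] + [8] -> [8, 11]
  Merge [5] + [-4] -> [-4, 5]
  Merge [8, 11] + [-4, 5] -> [-4, 5, 8, 11]


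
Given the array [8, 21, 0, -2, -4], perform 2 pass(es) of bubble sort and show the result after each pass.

After pass 1: [8, 0, -2, -4, 21] (3 swaps)
After pass 2: [0, -2, -4, 8, 21] (3 swaps)
Total swaps: 6


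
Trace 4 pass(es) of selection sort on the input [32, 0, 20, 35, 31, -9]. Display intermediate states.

Pass 1: Select minimum -9 at index 5, swap -> [-9, 0, 20, 35, 31, 32]
Pass 2: Select minimum 0 at index 1, swap -> [-9, 0, 20, 35, 31, 32]
Pass 3: Select minimum 20 at index 2, swap -> [-9, 0, 20, 35, 31, 32]
Pass 4: Select minimum 31 at index 4, swap -> [-9, 0, 20, 31, 35, 32]


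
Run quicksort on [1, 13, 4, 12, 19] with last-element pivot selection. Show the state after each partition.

Partition 1: pivot=19 at index 4 -> [1, 13, 4, 12, 19]
Partition 2: pivot=12 at index 2 -> [1, 4, 12, 13, 19]
Partition 3: pivot=4 at index 1 -> [1, 4, 12, 13, 19]


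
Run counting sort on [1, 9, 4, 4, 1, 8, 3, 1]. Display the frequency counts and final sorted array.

Count array: [0, 3, 0, 1, 2, 0, 0, 0, 1, 1]
(count[i] = number of elements equal to i)
Cumulative count: [0, 3, 3, 4, 6, 6, 6, 6, 7, 8]
Sorted: [1, 1, 1, 3, 4, 4, 8, 9]


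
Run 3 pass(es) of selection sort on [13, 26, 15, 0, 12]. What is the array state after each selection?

Pass 1: Select minimum 0 at index 3, swap -> [0, 26, 15, 13, 12]
Pass 2: Select minimum 12 at index 4, swap -> [0, 12, 15, 13, 26]
Pass 3: Select minimum 13 at index 3, swap -> [0, 12, 13, 15, 26]


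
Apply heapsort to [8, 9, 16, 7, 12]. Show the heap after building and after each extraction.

Build heap: [16, 12, 8, 7, 9]
Extract 16: [12, 9, 8, 7, 16]
Extract 12: [9, 7, 8, 12, 16]
Extract 9: [8, 7, 9, 12, 16]
Extract 8: [7, 8, 9, 12, 16]


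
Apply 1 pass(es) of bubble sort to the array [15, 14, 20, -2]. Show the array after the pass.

After pass 1: [14, 15, -2, 20] (2 swaps)
Total swaps: 2


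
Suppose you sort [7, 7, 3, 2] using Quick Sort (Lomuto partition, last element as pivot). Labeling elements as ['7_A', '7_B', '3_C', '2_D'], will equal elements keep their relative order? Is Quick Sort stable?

Trace Quick Sort on the labeled array (the key is the number; the letter only tracks identity):
  Partition indices 0..3 around pivot 2_D -> [2_D, 7_B, 3_C, 7_A]
  Partition indices 1..3 around pivot 7_A -> [2_D, 7_B, 3_C, 7_A]
  Partition indices 1..2 around pivot 3_C -> [2_D, 3_C, 7_B, 7_A]
Final order: [2_D, 3_C, 7_B, 7_A]
Equal keys:
  value 7: originally 7_A, 7_B; after sorting 7_B, 7_A -> order changed
Equal keys were reordered, so Quick Sort is not stable: partition swaps elements across long distances and can reorder equal keys. (One such input is enough; an unstable sort may happen to preserve order on other inputs, but it gives no guarantee.)
Answer: Not stable


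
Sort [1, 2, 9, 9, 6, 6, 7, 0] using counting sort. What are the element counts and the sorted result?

Count array: [1, 1, 1, 0, 0, 0, 2, 1, 0, 2]
(count[i] = number of elements equal to i)
Cumulative count: [1, 2, 3, 3, 3, 3, 5, 6, 6, 8]
Sorted: [0, 1, 2, 6, 6, 7, 9, 9]


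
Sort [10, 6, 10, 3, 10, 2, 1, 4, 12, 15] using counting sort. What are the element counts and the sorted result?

Count array: [0, 1, 1, 1, 1, 0, 1, 0, 0, 0, 3, 0, 1, 0, 0, 1]
(count[i] = number of elements equal to i)
Cumulative count: [0, 1, 2, 3, 4, 4, 5, 5, 5, 5, 8, 8, 9, 9, 9, 10]
Sorted: [1, 2, 3, 4, 6, 10, 10, 10, 12, 15]


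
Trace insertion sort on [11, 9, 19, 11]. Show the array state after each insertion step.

First element 11 is already 'sorted'
Insert 9: shifted 1 elements -> [9, 11, 19, 11]
Insert 19: shifted 0 elements -> [9, 11, 19, 11]
Insert 11: shifted 1 elements -> [9, 11, 11, 19]


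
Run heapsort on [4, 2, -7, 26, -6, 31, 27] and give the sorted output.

Build heap: [31, 26, 27, 2, -6, -7, 4]
Extract 31: [27, 26, 4, 2, -6, -7, 31]
Extract 27: [26, 2, 4, -7, -6, 27, 31]
Extract 26: [4, 2, -6, -7, 26, 27, 31]
Extract 4: [2, -7, -6, 4, 26, 27, 31]
Extract 2: [-6, -7, 2, 4, 26, 27, 31]
Extract -6: [-7, -6, 2, 4, 26, 27, 31]


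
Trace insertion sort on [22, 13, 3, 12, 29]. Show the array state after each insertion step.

First element 22 is already 'sorted'
Insert 13: shifted 1 elements -> [13, 22, 3, 12, 29]
Insert 3: shifted 2 elements -> [3, 13, 22, 12, 29]
Insert 12: shifted 2 elements -> [3, 12, 13, 22, 29]
Insert 29: shifted 0 elements -> [3, 12, 13, 22, 29]


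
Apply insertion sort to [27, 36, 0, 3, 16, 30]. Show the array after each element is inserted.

First element 27 is already 'sorted'
Insert 36: shifted 0 elements -> [27, 36, 0, 3, 16, 30]
Insert 0: shifted 2 elements -> [0, 27, 36, 3, 16, 30]
Insert 3: shifted 2 elements -> [0, 3, 27, 36, 16, 30]
Insert 16: shifted 2 elements -> [0, 3, 16, 27, 36, 30]
Insert 30: shifted 1 elements -> [0, 3, 16, 27, 30, 36]


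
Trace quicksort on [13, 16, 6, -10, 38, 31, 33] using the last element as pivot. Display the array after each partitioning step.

Partition 1: pivot=33 at index 5 -> [13, 16, 6, -10, 31, 33, 38]
Partition 2: pivot=31 at index 4 -> [13, 16, 6, -10, 31, 33, 38]
Partition 3: pivot=-10 at index 0 -> [-10, 16, 6, 13, 31, 33, 38]
Partition 4: pivot=13 at index 2 -> [-10, 6, 13, 16, 31, 33, 38]


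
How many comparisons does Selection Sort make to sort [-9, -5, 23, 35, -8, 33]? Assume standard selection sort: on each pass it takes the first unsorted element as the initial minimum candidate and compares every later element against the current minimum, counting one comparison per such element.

Pass 1: scan indices 1..5 for the minimum = 5 comparison(s); min is -9, place at index 0 -> [-9, -5, 23, 35, -8, 33]
Pass 2: scan indices 2..5 for the minimum = 4 comparison(s); min is -8, place at index 1 -> [-9, -8, 23, 35, -5, 33]
Pass 3: scan indices 3..5 for the minimum = 3 comparison(s); min is -5, place at index 2 -> [-9, -8, -5, 35, 23, 33]
Pass 4: scan indices 4..5 for the minimum = 2 comparison(s); min is 23, place at index 3 -> [-9, -8, -5, 23, 35, 33]
Pass 5: scan indices 5..5 for the minimum = 1 comparison(s); min is 33, place at index 4 -> [-9, -8, -5, 23, 33, 35]
Selection sort always scans the whole unsorted suffix, so the count is (n-1) + (n-2) + ... + 1 = n(n-1)/2 = 6*5/2 = 15 regardless of the input order.
Total comparisons: 5 + 4 + 3 + 2 + 1 = 15


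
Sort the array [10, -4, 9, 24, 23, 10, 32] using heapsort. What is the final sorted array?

Build heap: [32, 24, 10, -4, 23, 10, 9]
Extract 32: [24, 23, 10, -4, 9, 10, 32]
Extract 24: [23, 10, 10, -4, 9, 24, 32]
Extract 23: [10, 9, 10, -4, 23, 24, 32]
Extract 10: [10, 9, -4, 10, 23, 24, 32]
Extract 10: [9, -4, 10, 10, 23, 24, 32]
Extract 9: [-4, 9, 10, 10, 23, 24, 32]


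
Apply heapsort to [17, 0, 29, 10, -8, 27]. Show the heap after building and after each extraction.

Build heap: [29, 10, 27, 0, -8, 17]
Extract 29: [27, 10, 17, 0, -8, 29]
Extract 27: [17, 10, -8, 0, 27, 29]
Extract 17: [10, 0, -8, 17, 27, 29]
Extract 10: [0, -8, 10, 17, 27, 29]
Extract 0: [-8, 0, 10, 17, 27, 29]


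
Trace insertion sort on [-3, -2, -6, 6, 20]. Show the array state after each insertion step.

First element -3 is already 'sorted'
Insert -2: shifted 0 elements -> [-3, -2, -6, 6, 20]
Insert -6: shifted 2 elements -> [-6, -3, -2, 6, 20]
Insert 6: shifted 0 elements -> [-6, -3, -2, 6, 20]
Insert 20: shifted 0 elements -> [-6, -3, -2, 6, 20]


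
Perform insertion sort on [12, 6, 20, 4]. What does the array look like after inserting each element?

First element 12 is already 'sorted'
Insert 6: shifted 1 elements -> [6, 12, 20, 4]
Insert 20: shifted 0 elements -> [6, 12, 20, 4]
Insert 4: shifted 3 elements -> [4, 6, 12, 20]


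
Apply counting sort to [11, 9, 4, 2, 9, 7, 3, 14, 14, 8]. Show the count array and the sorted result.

Count array: [0, 0, 1, 1, 1, 0, 0, 1, 1, 2, 0, 1, 0, 0, 2]
(count[i] = number of elements equal to i)
Cumulative count: [0, 0, 1, 2, 3, 3, 3, 4, 5, 7, 7, 8, 8, 8, 10]
Sorted: [2, 3, 4, 7, 8, 9, 9, 11, 14, 14]


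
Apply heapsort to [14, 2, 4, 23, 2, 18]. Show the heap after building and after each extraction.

Build heap: [23, 14, 18, 2, 2, 4]
Extract 23: [18, 14, 4, 2, 2, 23]
Extract 18: [14, 2, 4, 2, 18, 23]
Extract 14: [4, 2, 2, 14, 18, 23]
Extract 4: [2, 2, 4, 14, 18, 23]
Extract 2: [2, 2, 4, 14, 18, 23]


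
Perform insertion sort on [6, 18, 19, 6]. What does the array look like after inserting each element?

First element 6 is already 'sorted'
Insert 18: shifted 0 elements -> [6, 18, 19, 6]
Insert 19: shifted 0 elements -> [6, 18, 19, 6]
Insert 6: shifted 2 elements -> [6, 6, 18, 19]


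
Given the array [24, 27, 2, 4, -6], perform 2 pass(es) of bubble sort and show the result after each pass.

After pass 1: [24, 2, 4, -6, 27] (3 swaps)
After pass 2: [2, 4, -6, 24, 27] (3 swaps)
Total swaps: 6


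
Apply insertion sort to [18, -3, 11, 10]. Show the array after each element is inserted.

First element 18 is already 'sorted'
Insert -3: shifted 1 elements -> [-3, 18, 11, 10]
Insert 11: shifted 1 elements -> [-3, 11, 18, 10]
Insert 10: shifted 2 elements -> [-3, 10, 11, 18]


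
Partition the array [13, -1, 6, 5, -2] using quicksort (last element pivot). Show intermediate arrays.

Partition 1: pivot=-2 at index 0 -> [-2, -1, 6, 5, 13]
Partition 2: pivot=13 at index 4 -> [-2, -1, 6, 5, 13]
Partition 3: pivot=5 at index 2 -> [-2, -1, 5, 6, 13]


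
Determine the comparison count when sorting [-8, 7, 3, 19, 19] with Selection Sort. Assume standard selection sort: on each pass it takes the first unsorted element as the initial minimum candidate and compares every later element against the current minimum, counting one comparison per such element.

Pass 1: scan indices 1..4 for the minimum = 4 comparison(s); min is -8, place at index 0 -> [-8, 7, 3, 19, 19]
Pass 2: scan indices 2..4 for the minimum = 3 comparison(s); min is 3, place at index 1 -> [-8, 3, 7, 19, 19]
Pass 3: scan indices 3..4 for the minimum = 2 comparison(s); min is 7, place at index 2 -> [-8, 3, 7, 19, 19]
Pass 4: scan indices 4..4 for the minimum = 1 comparison(s); min is 19, place at index 3 -> [-8, 3, 7, 19, 19]
Selection sort always scans the whole unsorted suffix, so the count is (n-1) + (n-2) + ... + 1 = n(n-1)/2 = 5*4/2 = 10 regardless of the input order.
Total comparisons: 4 + 3 + 2 + 1 = 10


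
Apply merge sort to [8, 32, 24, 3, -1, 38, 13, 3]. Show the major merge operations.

Divide and conquer:
  Merge [8] + [32] -> [8, 32]
  Merge [24] + [3] -> [3, 24]
  Merge [8, 32] + [3, 24] -> [3, 8, 24, 32]
  Merge [-1] + [38] -> [-1, 38]
  Merge [13] + [3] -> [3, 13]
  Merge [-1, 38] + [3, 13] -> [-1, 3, 13, 38]
  Merge [3, 8, 24, 32] + [-1, 3, 13, 38] -> [-1, 3, 3, 8, 13, 24, 32, 38]


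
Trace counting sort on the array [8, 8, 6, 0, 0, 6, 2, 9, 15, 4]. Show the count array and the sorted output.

Count array: [2, 0, 1, 0, 1, 0, 2, 0, 2, 1, 0, 0, 0, 0, 0, 1]
(count[i] = number of elements equal to i)
Cumulative count: [2, 2, 3, 3, 4, 4, 6, 6, 8, 9, 9, 9, 9, 9, 9, 10]
Sorted: [0, 0, 2, 4, 6, 6, 8, 8, 9, 15]


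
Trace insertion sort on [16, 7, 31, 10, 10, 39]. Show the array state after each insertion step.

First element 16 is already 'sorted'
Insert 7: shifted 1 elements -> [7, 16, 31, 10, 10, 39]
Insert 31: shifted 0 elements -> [7, 16, 31, 10, 10, 39]
Insert 10: shifted 2 elements -> [7, 10, 16, 31, 10, 39]
Insert 10: shifted 2 elements -> [7, 10, 10, 16, 31, 39]
Insert 39: shifted 0 elements -> [7, 10, 10, 16, 31, 39]


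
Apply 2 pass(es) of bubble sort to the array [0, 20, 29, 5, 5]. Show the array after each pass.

After pass 1: [0, 20, 5, 5, 29] (2 swaps)
After pass 2: [0, 5, 5, 20, 29] (2 swaps)
Total swaps: 4


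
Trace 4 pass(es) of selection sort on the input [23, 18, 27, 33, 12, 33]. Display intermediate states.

Pass 1: Select minimum 12 at index 4, swap -> [12, 18, 27, 33, 23, 33]
Pass 2: Select minimum 18 at index 1, swap -> [12, 18, 27, 33, 23, 33]
Pass 3: Select minimum 23 at index 4, swap -> [12, 18, 23, 33, 27, 33]
Pass 4: Select minimum 27 at index 4, swap -> [12, 18, 23, 27, 33, 33]


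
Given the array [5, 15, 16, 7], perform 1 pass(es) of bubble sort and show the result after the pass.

After pass 1: [5, 15, 7, 16] (1 swaps)
Total swaps: 1


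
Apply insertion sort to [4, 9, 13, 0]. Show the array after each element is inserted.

First element 4 is already 'sorted'
Insert 9: shifted 0 elements -> [4, 9, 13, 0]
Insert 13: shifted 0 elements -> [4, 9, 13, 0]
Insert 0: shifted 3 elements -> [0, 4, 9, 13]


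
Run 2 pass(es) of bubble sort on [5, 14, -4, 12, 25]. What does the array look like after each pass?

After pass 1: [5, -4, 12, 14, 25] (2 swaps)
After pass 2: [-4, 5, 12, 14, 25] (1 swaps)
Total swaps: 3


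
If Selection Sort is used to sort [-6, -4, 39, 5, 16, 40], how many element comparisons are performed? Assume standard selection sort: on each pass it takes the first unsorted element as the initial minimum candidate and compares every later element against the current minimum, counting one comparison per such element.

Pass 1: scan indices 1..5 for the minimum = 5 comparison(s); min is -6, place at index 0 -> [-6, -4, 39, 5, 16, 40]
Pass 2: scan indices 2..5 for the minimum = 4 comparison(s); min is -4, place at index 1 -> [-6, -4, 39, 5, 16, 40]
Pass 3: scan indices 3..5 for the minimum = 3 comparison(s); min is 5, place at index 2 -> [-6, -4, 5, 39, 16, 40]
Pass 4: scan indices 4..5 for the minimum = 2 comparison(s); min is 16, place at index 3 -> [-6, -4, 5, 16, 39, 40]
Pass 5: scan indices 5..5 for the minimum = 1 comparison(s); min is 39, place at index 4 -> [-6, -4, 5, 16, 39, 40]
Selection sort always scans the whole unsorted suffix, so the count is (n-1) + (n-2) + ... + 1 = n(n-1)/2 = 6*5/2 = 15 regardless of the input order.
Total comparisons: 5 + 4 + 3 + 2 + 1 = 15


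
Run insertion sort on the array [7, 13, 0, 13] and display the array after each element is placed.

First element 7 is already 'sorted'
Insert 13: shifted 0 elements -> [7, 13, 0, 13]
Insert 0: shifted 2 elements -> [0, 7, 13, 13]
Insert 13: shifted 0 elements -> [0, 7, 13, 13]


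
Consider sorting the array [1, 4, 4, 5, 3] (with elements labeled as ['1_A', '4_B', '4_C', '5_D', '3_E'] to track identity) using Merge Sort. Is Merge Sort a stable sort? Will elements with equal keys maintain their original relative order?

Trace Merge Sort on the labeled array (the key is the number; the letter only tracks identity):
  Merge [1_A] + [4_B] -> [1_A, 4_B]
  Merge [5_D] + [3_E] -> [3_E, 5_D]
  Merge [4_C] + [3_E, 5_D] -> [3_E, 4_C, 5_D]
  Merge [1_A, 4_B] + [3_E, 4_C, 5_D] -> [1_A, 3_E, 4_B, 4_C, 5_D]
Final order: [1_A, 3_E, 4_B, 4_C, 5_D]
Equal keys:
  value 4: originally 4_B, 4_C; after sorting 4_B, 4_C -> order preserved
All equal keys kept their original relative order. Merge Sort is stable: when the heads of the two halves are equal the merge takes from the left half first.
Answer: Stable


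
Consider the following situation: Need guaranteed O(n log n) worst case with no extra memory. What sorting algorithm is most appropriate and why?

Best choice: Heapsort
Reason: Heapsort is O(n log n) worst case and sorts in-place; quicksort can degrade to O(n^2)


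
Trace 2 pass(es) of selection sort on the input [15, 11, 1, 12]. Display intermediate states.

Pass 1: Select minimum 1 at index 2, swap -> [1, 11, 15, 12]
Pass 2: Select minimum 11 at index 1, swap -> [1, 11, 15, 12]


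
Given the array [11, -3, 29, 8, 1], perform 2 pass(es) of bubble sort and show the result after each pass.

After pass 1: [-3, 11, 8, 1, 29] (3 swaps)
After pass 2: [-3, 8, 1, 11, 29] (2 swaps)
Total swaps: 5


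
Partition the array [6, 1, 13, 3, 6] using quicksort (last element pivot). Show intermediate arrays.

Partition 1: pivot=6 at index 3 -> [6, 1, 3, 6, 13]
Partition 2: pivot=3 at index 1 -> [1, 3, 6, 6, 13]


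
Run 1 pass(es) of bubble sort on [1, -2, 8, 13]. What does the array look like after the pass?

After pass 1: [-2, 1, 8, 13] (1 swaps)
Total swaps: 1


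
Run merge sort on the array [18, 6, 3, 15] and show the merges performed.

Divide and conquer:
  Merge [18] + [6] -> [6, 18]
  Merge [3] + [15] -> [3, 15]
  Merge [6, 18] + [3, 15] -> [3, 6, 15, 18]


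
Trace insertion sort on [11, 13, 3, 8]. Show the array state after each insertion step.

First element 11 is already 'sorted'
Insert 13: shifted 0 elements -> [11, 13, 3, 8]
Insert 3: shifted 2 elements -> [3, 11, 13, 8]
Insert 8: shifted 2 elements -> [3, 8, 11, 13]


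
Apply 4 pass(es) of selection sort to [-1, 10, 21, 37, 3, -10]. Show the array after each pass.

Pass 1: Select minimum -10 at index 5, swap -> [-10, 10, 21, 37, 3, -1]
Pass 2: Select minimum -1 at index 5, swap -> [-10, -1, 21, 37, 3, 10]
Pass 3: Select minimum 3 at index 4, swap -> [-10, -1, 3, 37, 21, 10]
Pass 4: Select minimum 10 at index 5, swap -> [-10, -1, 3, 10, 21, 37]


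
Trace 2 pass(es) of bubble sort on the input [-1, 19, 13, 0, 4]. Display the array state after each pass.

After pass 1: [-1, 13, 0, 4, 19] (3 swaps)
After pass 2: [-1, 0, 4, 13, 19] (2 swaps)
Total swaps: 5


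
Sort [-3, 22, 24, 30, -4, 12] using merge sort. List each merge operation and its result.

Divide and conquer:
  Merge [22] + [24] -> [22, 24]
  Merge [-3] + [22, 24] -> [-3, 22, 24]
  Merge [-4] + [12] -> [-4, 12]
  Merge [30] + [-4, 12] -> [-4, 12, 30]
  Merge [-3, 22, 24] + [-4, 12, 30] -> [-4, -3, 12, 22, 24, 30]


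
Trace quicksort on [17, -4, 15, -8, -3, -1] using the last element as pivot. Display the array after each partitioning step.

Partition 1: pivot=-1 at index 3 -> [-4, -8, -3, -1, 15, 17]
Partition 2: pivot=-3 at index 2 -> [-4, -8, -3, -1, 15, 17]
Partition 3: pivot=-8 at index 0 -> [-8, -4, -3, -1, 15, 17]
Partition 4: pivot=17 at index 5 -> [-8, -4, -3, -1, 15, 17]
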